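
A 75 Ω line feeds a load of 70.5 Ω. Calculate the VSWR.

VSWR ≈ 1.06

For a purely resistive load, VSWR = R_L/Z_0 or Z_0/R_L (whichever > 1) = 75/70.5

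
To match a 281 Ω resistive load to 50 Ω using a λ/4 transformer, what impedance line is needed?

Z_qwt ≈ 119 Ω

Z_qwt = √(Z_0·R_L) = √(50 × 281) = √14050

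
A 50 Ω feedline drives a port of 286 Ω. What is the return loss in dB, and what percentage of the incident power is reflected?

Γ = (286 − 50)/(286 + 50) = 0.702
RL = −20·log₁₀(0.702) = 3.07 dB
P_refl/P_inc = |Γ|² = 0.493

RL ≈ 3.07 dB; 49.3% of incident power reflected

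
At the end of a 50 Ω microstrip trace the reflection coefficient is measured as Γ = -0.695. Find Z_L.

Z_L = Z_0·(1 + Γ)/(1 − Γ) = 50·(0.305)/(1.69)

Z_L ≈ 9 Ω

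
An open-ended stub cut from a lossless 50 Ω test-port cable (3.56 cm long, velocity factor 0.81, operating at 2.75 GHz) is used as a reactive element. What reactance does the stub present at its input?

λ = v/f = 0.81·c / 2.75 GHz = 0.0884 m
βl = 2π·l/λ = 2π × 0.403 = 145°
tan(βl) = -0.699
For an open-ended stub, Z_in = −jZ_0·cot(βl) = −jZ_0/tan(βl)

X_in ≈ 71.5 Ω (inductive)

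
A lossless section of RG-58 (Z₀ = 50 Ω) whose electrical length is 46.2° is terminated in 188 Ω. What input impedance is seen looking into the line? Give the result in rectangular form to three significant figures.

Z_in ≈ 24 − j41.8 Ω

tan(βl) = tan(46.2°) = 1.04
Z_in = Z_0·(Z_L + jZ_0·tanβl)/(Z_0 + jZ_L·tanβl)
     = 50·(188 + j52.1)/(50 + j196)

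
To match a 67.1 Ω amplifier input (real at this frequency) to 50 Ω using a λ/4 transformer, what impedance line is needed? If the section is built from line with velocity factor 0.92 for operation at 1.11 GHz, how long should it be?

Z_qwt = √(Z_0·R_L) = √(50 × 67.1) = √3355
λ = 0.92·c/f = 0.249 m, so l = λ/4 = 0.0622 m

Z_qwt ≈ 57.9 Ω; length ≈ 6.22 cm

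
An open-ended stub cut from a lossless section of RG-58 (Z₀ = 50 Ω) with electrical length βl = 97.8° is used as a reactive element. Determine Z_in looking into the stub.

Z_in ≈ +j6.85 Ω

tan(βl) = -7.3
For an open-ended stub, Z_in = −jZ_0·cot(βl) = −jZ_0/tan(βl)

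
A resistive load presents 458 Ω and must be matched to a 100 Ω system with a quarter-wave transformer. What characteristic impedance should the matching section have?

Z_qwt = √(Z_0·R_L) = √(100 × 458) = √45800

Z_qwt ≈ 214 Ω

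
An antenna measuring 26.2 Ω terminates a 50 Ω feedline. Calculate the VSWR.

VSWR ≈ 1.91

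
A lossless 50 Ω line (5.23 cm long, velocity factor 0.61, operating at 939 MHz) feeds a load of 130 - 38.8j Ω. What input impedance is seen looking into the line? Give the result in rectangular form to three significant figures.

λ = v/f = 0.61·c / 939 MHz = 0.195 m
βl = 2π·l/λ = 2π × 0.268 = 96.6°
tan(βl) = tan(96.6°) = -8.63
Z_in = Z_0·(Z_L + jZ_0·tanβl)/(Z_0 + jZ_L·tanβl)
     = 50·(130 − j470)/(-285 − j1120)

Z_in ≈ 18.3 + j10.4 Ω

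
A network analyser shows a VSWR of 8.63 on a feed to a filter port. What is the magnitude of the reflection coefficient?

|Γ| ≈ 0.792

|Γ| = (S − 1)/(S + 1) = (8.63 − 1)/(8.63 + 1) = 7.63/9.63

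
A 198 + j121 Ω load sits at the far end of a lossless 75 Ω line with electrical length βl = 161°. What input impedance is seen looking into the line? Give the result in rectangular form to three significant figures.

tan(βl) = tan(161°) = -0.344
Z_in = Z_0·(Z_L + jZ_0·tanβl)/(Z_0 + jZ_L·tanβl)
     = 75·(198 + j95.2)/(117 − j68.2)

Z_in ≈ 68.2 + j101 Ω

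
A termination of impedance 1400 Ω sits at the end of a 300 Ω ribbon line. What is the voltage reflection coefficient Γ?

Γ = (Z_L − Z_0)/(Z_L + Z_0) = (1400 − 300)/(1400 + 300) = 1100/1700

Γ = 0.647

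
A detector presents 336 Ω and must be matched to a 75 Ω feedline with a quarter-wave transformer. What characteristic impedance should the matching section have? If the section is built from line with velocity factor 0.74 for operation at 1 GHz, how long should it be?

Z_qwt = √(Z_0·R_L) = √(75 × 336) = √25200
λ = 0.74·c/f = 0.222 m, so l = λ/4 = 0.0555 m

Z_qwt ≈ 159 Ω; length ≈ 5.55 cm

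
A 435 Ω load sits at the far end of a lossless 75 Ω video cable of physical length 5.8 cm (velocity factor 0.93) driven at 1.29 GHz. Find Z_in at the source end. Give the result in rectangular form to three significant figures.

λ = v/f = 0.93·c / 1.29 GHz = 0.216 m
βl = 2π·l/λ = 2π × 0.268 = 96.5°
tan(βl) = tan(96.5°) = -8.72
Z_in = Z_0·(Z_L + jZ_0·tanβl)/(Z_0 + jZ_L·tanβl)
     = 75·(435 − j654)/(75 − j3790)

Z_in ≈ 13.1 + j8.34 Ω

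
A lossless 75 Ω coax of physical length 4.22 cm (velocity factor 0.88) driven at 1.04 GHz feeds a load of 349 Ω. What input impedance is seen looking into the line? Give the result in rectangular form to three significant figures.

Z_in ≈ 21.2 − j40.9 Ω

λ = v/f = 0.88·c / 1.04 GHz = 0.254 m
βl = 2π·l/λ = 2π × 0.166 = 59.8°
tan(βl) = tan(59.8°) = 1.72
Z_in = Z_0·(Z_L + jZ_0·tanβl)/(Z_0 + jZ_L·tanβl)
     = 75·(349 + j129)/(75 + j601)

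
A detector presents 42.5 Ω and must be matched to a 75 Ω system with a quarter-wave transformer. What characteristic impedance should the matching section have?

Z_qwt ≈ 56.5 Ω

Z_qwt = √(Z_0·R_L) = √(75 × 42.5) = √3188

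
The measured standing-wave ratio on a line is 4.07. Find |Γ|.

|Γ| = (S − 1)/(S + 1) = (4.07 − 1)/(4.07 + 1) = 3.07/5.07

|Γ| ≈ 0.606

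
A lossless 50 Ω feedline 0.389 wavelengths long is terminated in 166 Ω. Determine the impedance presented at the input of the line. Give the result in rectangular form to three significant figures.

βl = 2π × 0.389 = 140°
tan(βl) = tan(140°) = -0.838
Z_in = Z_0·(Z_L + jZ_0·tanβl)/(Z_0 + jZ_L·tanβl)
     = 50·(166 − j41.9)/(50 − j139)

Z_in ≈ 32.3 + j48 Ω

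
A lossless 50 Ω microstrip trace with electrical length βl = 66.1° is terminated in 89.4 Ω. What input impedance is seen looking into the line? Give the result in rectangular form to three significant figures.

Z_in ≈ 31.5 − j14.3 Ω

tan(βl) = tan(66.1°) = 2.26
Z_in = Z_0·(Z_L + jZ_0·tanβl)/(Z_0 + jZ_L·tanβl)
     = 50·(89.4 + j113)/(50 + j202)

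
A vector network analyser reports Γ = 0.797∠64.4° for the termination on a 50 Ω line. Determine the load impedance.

Z_L ≈ 19.3 + j75.9 Ω

Z_L = Z_0·(1 + Γ)/(1 − Γ) = 50·(1.34 + j0.719)/(0.656 − j0.719)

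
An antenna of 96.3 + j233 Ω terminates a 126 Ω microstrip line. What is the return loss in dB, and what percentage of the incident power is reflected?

RL ≈ 2.74 dB; 53.2% of incident power reflected

Γ = (-29.7 + j233)/(222.3 + j233), |Γ| = 0.729
RL = −20·log₁₀(0.729) = 2.74 dB
P_refl/P_inc = |Γ|² = 0.532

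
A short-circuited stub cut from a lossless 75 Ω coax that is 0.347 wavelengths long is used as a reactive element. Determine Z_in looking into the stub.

Z_in ≈ −j107 Ω

βl = 2π × 0.347 = 125°
tan(βl) = -1.43
For a short-circuited stub, Z_in = jZ_0·tan(βl)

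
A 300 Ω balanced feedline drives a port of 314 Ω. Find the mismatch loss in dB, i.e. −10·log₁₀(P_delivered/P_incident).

Γ = (314 − 300)/(314 + 300) = 0.0228
|Γ|² = 0.00052, so P_del/P_inc = 1 − |Γ|² = 0.999
ML = −10·log₁₀(1 − |Γ|²)

mismatch loss ≈ 0.00226 dB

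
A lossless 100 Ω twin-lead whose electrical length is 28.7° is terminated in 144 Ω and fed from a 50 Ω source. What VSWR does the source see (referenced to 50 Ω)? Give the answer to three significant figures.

VSWR ≈ 2.58

tan(βl) = 0.547
Z_in = Z_0·(Z_L + jZ_0·tanβl)/(Z_0 + jZ_L·tanβl) = 115 − j36.2 Ω
Γ_s = (Z_in − Z_s)/(Z_in + Z_s) = (65.4 − j36.2)/(165 − j36.2), |Γ_s| = 0.442
VSWR = (1 + |Γ_s|)/(1 − |Γ_s|)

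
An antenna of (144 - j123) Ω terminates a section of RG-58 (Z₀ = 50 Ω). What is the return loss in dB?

RL ≈ 3.43 dB

Γ = (94 − j123)/(194 − j123), |Γ| = 0.674
RL = −20·log₁₀|Γ| = −20·log₁₀(0.674)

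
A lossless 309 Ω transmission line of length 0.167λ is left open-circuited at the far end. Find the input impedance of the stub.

Z_in ≈ −j178 Ω

βl = 2π × 0.167 = 60.1°
tan(βl) = 1.74
For an open-circuited stub, Z_in = −jZ_0·cot(βl) = −jZ_0/tan(βl)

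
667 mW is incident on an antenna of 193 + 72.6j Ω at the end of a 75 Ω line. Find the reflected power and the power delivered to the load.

|Γ| = |(118 + j72.6)/(268 + j72.6)| = 0.499
|Γ|² = 0.249
P_refl = |Γ|²·P_inc = 166 mW, P_del = (1 − |Γ|²)·P_inc = 501 mW

P_reflected ≈ 166 mW; P_delivered ≈ 501 mW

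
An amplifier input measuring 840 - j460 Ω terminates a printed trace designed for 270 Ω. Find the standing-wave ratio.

Γ = (Z_L − Z_0)/(Z_L + Z_0) = (570 − j460)/(1110 − j460)
|Γ| = 732/1200 = 0.61
VSWR = (1 + |Γ|)/(1 − |Γ|) = 1.61/0.39

VSWR ≈ 4.12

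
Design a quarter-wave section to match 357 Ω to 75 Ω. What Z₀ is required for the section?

Z_qwt ≈ 164 Ω

Z_qwt = √(Z_0·R_L) = √(75 × 357) = √26780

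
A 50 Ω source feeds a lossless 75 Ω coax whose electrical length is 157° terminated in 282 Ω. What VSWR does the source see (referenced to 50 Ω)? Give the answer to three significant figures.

VSWR ≈ 5.18

tan(βl) = -0.424
Z_in = Z_0·(Z_L + jZ_0·tanβl)/(Z_0 + jZ_L·tanβl) = 93.8 + j118 Ω
Γ_s = (Z_in − Z_s)/(Z_in + Z_s) = (43.8 + j118)/(144 + j118), |Γ_s| = 0.676
VSWR = (1 + |Γ_s|)/(1 − |Γ_s|)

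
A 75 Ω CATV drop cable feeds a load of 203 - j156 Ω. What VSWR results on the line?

Γ = (Z_L − Z_0)/(Z_L + Z_0) = (128 − j156)/(278 − j156)
|Γ| = 202/319 = 0.633
VSWR = (1 + |Γ|)/(1 − |Γ|) = 1.63/0.367

VSWR ≈ 4.45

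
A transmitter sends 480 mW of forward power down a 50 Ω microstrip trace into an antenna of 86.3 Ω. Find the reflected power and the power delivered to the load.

P_reflected ≈ 34 mW; P_delivered ≈ 446 mW

Γ = (86.3 − 50)/(86.3 + 50) = 0.266
|Γ|² = 0.0709
P_refl = |Γ|²·P_inc = 34 mW, P_del = (1 − |Γ|²)·P_inc = 446 mW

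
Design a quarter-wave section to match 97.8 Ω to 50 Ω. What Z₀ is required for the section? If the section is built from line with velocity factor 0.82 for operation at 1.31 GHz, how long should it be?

Z_qwt = √(Z_0·R_L) = √(50 × 97.8) = √4890
λ = 0.82·c/f = 0.188 m, so l = λ/4 = 0.0469 m

Z_qwt ≈ 69.9 Ω; length ≈ 4.69 cm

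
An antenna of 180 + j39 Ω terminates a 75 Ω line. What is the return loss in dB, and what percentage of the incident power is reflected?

RL ≈ 7.25 dB; 18.9% of incident power reflected

Γ = (105 + j39)/(255 + j39), |Γ| = 0.434
RL = −20·log₁₀(0.434) = 7.25 dB
P_refl/P_inc = |Γ|² = 0.189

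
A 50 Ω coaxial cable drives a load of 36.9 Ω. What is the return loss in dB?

Γ = (36.9 − 50)/(36.9 + 50) = -0.151
RL = −20·log₁₀|Γ| = −20·log₁₀(0.151)

RL ≈ 16.4 dB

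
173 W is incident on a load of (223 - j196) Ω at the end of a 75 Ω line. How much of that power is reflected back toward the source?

P_reflected ≈ 82 W

|Γ| = |(148 − j196)/(298 − j196)| = 0.689
|Γ|² = 0.474
P_refl = |Γ|²·P_inc = 82 W, P_del = (1 − |Γ|²)·P_inc = 91 W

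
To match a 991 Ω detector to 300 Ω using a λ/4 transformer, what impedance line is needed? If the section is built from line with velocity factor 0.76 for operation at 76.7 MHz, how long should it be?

Z_qwt = √(Z_0·R_L) = √(300 × 991) = √297300
λ = 0.76·c/f = 2.97 m, so l = λ/4 = 0.743 m

Z_qwt ≈ 545 Ω; length ≈ 74.3 cm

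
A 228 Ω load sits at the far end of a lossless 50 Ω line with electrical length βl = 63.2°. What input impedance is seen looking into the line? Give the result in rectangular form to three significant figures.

Z_in ≈ 13.6 − j23.8 Ω

tan(βl) = tan(63.2°) = 1.98
Z_in = Z_0·(Z_L + jZ_0·tanβl)/(Z_0 + jZ_L·tanβl)
     = 50·(228 + j99)/(50 + j451)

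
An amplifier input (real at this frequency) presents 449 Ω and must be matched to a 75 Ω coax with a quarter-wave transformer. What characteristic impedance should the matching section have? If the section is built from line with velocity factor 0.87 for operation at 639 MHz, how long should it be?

Z_qwt = √(Z_0·R_L) = √(75 × 449) = √33680
λ = 0.87·c/f = 0.408 m, so l = λ/4 = 0.102 m

Z_qwt ≈ 184 Ω; length ≈ 10.2 cm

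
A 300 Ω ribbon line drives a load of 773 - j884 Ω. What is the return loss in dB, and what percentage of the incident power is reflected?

Γ = (473 − j884)/(1073 − j884), |Γ| = 0.721
RL = −20·log₁₀(0.721) = 2.84 dB
P_refl/P_inc = |Γ|² = 0.52

RL ≈ 2.84 dB; 52% of incident power reflected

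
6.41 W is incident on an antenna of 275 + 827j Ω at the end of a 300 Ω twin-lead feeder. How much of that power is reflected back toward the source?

|Γ| = |(-25 + j827)/(575 + j827)| = 0.821
|Γ|² = 0.675
P_refl = |Γ|²·P_inc = 4.33 W, P_del = (1 − |Γ|²)·P_inc = 2.08 W

P_reflected ≈ 4.33 W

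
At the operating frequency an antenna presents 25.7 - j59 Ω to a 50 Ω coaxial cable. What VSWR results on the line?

VSWR ≈ 4.97

Γ = (Z_L − Z_0)/(Z_L + Z_0) = (-24.3 − j59)/(75.7 − j59)
|Γ| = 63.8/96 = 0.665
VSWR = (1 + |Γ|)/(1 − |Γ|) = 1.66/0.335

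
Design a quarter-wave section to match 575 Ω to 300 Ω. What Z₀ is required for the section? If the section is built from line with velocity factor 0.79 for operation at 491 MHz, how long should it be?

Z_qwt = √(Z_0·R_L) = √(300 × 575) = √172500
λ = 0.79·c/f = 0.483 m, so l = λ/4 = 0.121 m

Z_qwt ≈ 415 Ω; length ≈ 12.1 cm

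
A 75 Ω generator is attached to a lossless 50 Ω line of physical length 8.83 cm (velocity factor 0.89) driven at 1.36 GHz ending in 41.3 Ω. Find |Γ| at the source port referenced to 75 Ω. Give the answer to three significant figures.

|Γ| ≈ 0.278

λ = v/f = 0.89·c / 1.36 GHz = 0.196 m
βl = 2π·l/λ = 2π × 0.45 = 162°
tan(βl) = -0.327
Z_in = Z_0·(Z_L + jZ_0·tanβl)/(Z_0 + jZ_L·tanβl) = 42.6 − j4.84 Ω
Γ_s = (Z_in − Z_s)/(Z_in + Z_s) = (-32.4 − j4.84)/(118 − j4.84), |Γ_s| = 0.278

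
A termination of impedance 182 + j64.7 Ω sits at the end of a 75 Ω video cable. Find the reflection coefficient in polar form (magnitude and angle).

Γ = (Z_L − Z_0)/(Z_L + Z_0) = (107 + j64.7)/(257 + j64.7)
|Γ| = 125/265 = 0.472

Γ ≈ 0.472 ∠ 17°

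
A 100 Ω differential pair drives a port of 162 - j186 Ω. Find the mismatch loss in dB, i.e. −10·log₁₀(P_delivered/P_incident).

Γ = (62 − j186)/(262 − j186), |Γ| = 0.61
|Γ|² = 0.372, so P_del/P_inc = 1 − |Γ|² = 0.628
ML = −10·log₁₀(1 − |Γ|²)

mismatch loss ≈ 2.02 dB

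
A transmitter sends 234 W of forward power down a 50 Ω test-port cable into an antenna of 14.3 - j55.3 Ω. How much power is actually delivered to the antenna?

|Γ| = |(-35.7 − j55.3)/(64.3 − j55.3)| = 0.776
|Γ|² = 0.602
P_refl = |Γ|²·P_inc = 141 W, P_del = (1 − |Γ|²)·P_inc = 93 W

P_delivered ≈ 93 W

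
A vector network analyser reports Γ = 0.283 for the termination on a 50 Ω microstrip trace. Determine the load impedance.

Z_L ≈ 89.5 Ω

Z_L = Z_0·(1 + Γ)/(1 − Γ) = 50·(1.28)/(0.717)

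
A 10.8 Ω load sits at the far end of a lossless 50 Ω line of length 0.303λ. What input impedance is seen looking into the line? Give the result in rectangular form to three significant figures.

Z_in ≈ 72.7 − j99.1 Ω

βl = 2π × 0.303 = 109°
tan(βl) = tan(109°) = -2.89
Z_in = Z_0·(Z_L + jZ_0·tanβl)/(Z_0 + jZ_L·tanβl)
     = 50·(10.8 − j145)/(50 − j31.2)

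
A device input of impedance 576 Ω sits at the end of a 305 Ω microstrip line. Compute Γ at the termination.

Γ = 0.308

Γ = (Z_L − Z_0)/(Z_L + Z_0) = (576 − 305)/(576 + 305) = 271/881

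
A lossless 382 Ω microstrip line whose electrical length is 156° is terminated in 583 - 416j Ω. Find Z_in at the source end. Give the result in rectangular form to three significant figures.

Z_in ≈ 961 + j130 Ω

tan(βl) = tan(156°) = -0.445
Z_in = Z_0·(Z_L + jZ_0·tanβl)/(Z_0 + jZ_L·tanβl)
     = 382·(583 − j586)/(197 − j260)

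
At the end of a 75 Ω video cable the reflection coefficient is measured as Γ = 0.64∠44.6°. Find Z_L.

Z_L = Z_0·(1 + Γ)/(1 − Γ) = 75·(1.46 + j0.449)/(0.544 − j0.449)

Z_L ≈ 88.9 + j135 Ω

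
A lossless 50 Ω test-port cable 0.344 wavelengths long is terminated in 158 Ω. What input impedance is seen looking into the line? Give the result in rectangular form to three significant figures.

βl = 2π × 0.344 = 124°
tan(βl) = tan(124°) = -1.49
Z_in = Z_0·(Z_L + jZ_0·tanβl)/(Z_0 + jZ_L·tanβl)
     = 50·(158 − j74.6)/(50 − j236)

Z_in ≈ 21.9 + j28.9 Ω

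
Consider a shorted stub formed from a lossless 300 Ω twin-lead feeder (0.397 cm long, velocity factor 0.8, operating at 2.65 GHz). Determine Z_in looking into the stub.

Z_in ≈ +j84.8 Ω

λ = v/f = 0.8·c / 2.65 GHz = 0.0906 m
βl = 2π·l/λ = 2π × 0.0438 = 15.8°
tan(βl) = 0.283
For a shorted stub, Z_in = jZ_0·tan(βl)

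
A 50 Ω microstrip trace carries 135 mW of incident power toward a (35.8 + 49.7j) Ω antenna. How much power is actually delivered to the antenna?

|Γ| = |(-14.2 + j49.7)/(85.8 + j49.7)| = 0.521
|Γ|² = 0.272
P_refl = |Γ|²·P_inc = 36.7 mW, P_del = (1 − |Γ|²)·P_inc = 98.3 mW

P_delivered ≈ 98.3 mW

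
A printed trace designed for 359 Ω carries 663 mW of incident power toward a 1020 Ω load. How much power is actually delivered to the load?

P_delivered ≈ 511 mW

Γ = (1020 − 359)/(1020 + 359) = 0.479
|Γ|² = 0.23
P_refl = |Γ|²·P_inc = 152 mW, P_del = (1 − |Γ|²)·P_inc = 511 mW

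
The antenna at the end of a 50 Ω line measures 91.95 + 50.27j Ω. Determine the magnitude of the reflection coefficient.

|Γ| ≈ 0.435

Γ = (Z_L − Z_0)/(Z_L + Z_0) = (41.95 + j50.27)/(141.9 + j50.27)
|Γ| = 65.5/151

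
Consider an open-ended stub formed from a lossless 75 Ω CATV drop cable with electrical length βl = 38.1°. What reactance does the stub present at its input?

tan(βl) = 0.784
For an open-ended stub, Z_in = −jZ_0·cot(βl) = −jZ_0/tan(βl)

X_in ≈ -95.7 Ω (capacitive)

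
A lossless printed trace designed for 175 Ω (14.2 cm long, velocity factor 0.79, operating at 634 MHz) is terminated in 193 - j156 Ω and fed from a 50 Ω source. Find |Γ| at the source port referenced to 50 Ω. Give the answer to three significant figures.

λ = v/f = 0.79·c / 634 MHz = 0.374 m
βl = 2π·l/λ = 2π × 0.38 = 137°
tan(βl) = -0.941
Z_in = Z_0·(Z_L + jZ_0·tanβl)/(Z_0 + jZ_L·tanβl) = 330 + j135 Ω
Γ_s = (Z_in − Z_s)/(Z_in + Z_s) = (280 + j135)/(380 + j135), |Γ_s| = 0.771

|Γ| ≈ 0.771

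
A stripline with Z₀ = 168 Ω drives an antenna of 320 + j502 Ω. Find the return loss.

RL ≈ 2.51 dB

Γ = (152 + j502)/(488 + j502), |Γ| = 0.749
RL = −20·log₁₀|Γ| = −20·log₁₀(0.749)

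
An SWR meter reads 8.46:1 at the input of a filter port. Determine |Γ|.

|Γ| ≈ 0.789

|Γ| = (S − 1)/(S + 1) = (8.46 − 1)/(8.46 + 1) = 7.46/9.46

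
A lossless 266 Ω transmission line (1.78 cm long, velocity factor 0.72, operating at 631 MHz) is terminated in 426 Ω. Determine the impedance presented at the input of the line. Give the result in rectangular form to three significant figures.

Z_in ≈ 367 − j109 Ω

λ = v/f = 0.72·c / 631 MHz = 0.342 m
βl = 2π·l/λ = 2π × 0.052 = 18.7°
tan(βl) = tan(18.7°) = 0.339
Z_in = Z_0·(Z_L + jZ_0·tanβl)/(Z_0 + jZ_L·tanβl)
     = 266·(426 + j90.1)/(266 + j144)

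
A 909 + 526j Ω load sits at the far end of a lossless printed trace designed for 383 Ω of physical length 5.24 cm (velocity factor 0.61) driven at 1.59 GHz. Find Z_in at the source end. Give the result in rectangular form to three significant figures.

λ = v/f = 0.61·c / 1.59 GHz = 0.115 m
βl = 2π·l/λ = 2π × 0.455 = 164°
tan(βl) = tan(164°) = -0.289
Z_in = Z_0·(Z_L + jZ_0·tanβl)/(Z_0 + jZ_L·tanβl)
     = 383·(909 + j415)/(535 − j262)

Z_in ≈ 407 + j497 Ω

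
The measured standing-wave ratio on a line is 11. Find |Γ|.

|Γ| ≈ 0.833

|Γ| = (S − 1)/(S + 1) = (11 − 1)/(11 + 1) = 10/12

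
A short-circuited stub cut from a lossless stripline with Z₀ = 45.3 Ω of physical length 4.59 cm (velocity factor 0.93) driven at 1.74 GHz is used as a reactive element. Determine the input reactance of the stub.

λ = v/f = 0.93·c / 1.74 GHz = 0.16 m
βl = 2π·l/λ = 2π × 0.286 = 103°
tan(βl) = -4.31
For a short-circuited stub, Z_in = jZ_0·tan(βl)

X_in ≈ -195 Ω (capacitive)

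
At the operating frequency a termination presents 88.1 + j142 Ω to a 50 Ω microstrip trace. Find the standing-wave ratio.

VSWR ≈ 6.76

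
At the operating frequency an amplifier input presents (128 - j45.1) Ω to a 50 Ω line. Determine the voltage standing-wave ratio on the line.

Γ = (Z_L − Z_0)/(Z_L + Z_0) = (78 − j45.1)/(178 − j45.1)
|Γ| = 90.1/184 = 0.491
VSWR = (1 + |Γ|)/(1 − |Γ|) = 1.49/0.509

VSWR ≈ 2.93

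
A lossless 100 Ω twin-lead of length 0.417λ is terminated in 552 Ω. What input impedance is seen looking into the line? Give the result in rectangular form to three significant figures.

Z_in ≈ 66.4 + j153 Ω

βl = 2π × 0.417 = 150°
tan(βl) = tan(150°) = -0.575
Z_in = Z_0·(Z_L + jZ_0·tanβl)/(Z_0 + jZ_L·tanβl)
     = 100·(552 − j57.5)/(100 − j317)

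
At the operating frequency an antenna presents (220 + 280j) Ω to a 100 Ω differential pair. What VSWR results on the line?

VSWR ≈ 6.05

Γ = (Z_L − Z_0)/(Z_L + Z_0) = (120 + j280)/(320 + j280)
|Γ| = 305/425 = 0.716
VSWR = (1 + |Γ|)/(1 − |Γ|) = 1.72/0.284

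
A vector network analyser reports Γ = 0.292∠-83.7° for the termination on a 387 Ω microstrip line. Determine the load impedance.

Z_L = Z_0·(1 + Γ)/(1 − Γ) = 387·(1.03 − j0.29)/(0.968 + j0.29)

Z_L ≈ 347 − j220 Ω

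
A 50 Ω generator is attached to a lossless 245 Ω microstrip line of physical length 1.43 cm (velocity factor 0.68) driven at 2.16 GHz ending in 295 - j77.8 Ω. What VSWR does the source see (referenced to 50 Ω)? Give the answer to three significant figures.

λ = v/f = 0.68·c / 2.16 GHz = 0.0944 m
βl = 2π·l/λ = 2π × 0.151 = 54.5°
tan(βl) = 1.4
Z_in = Z_0·(Z_L + jZ_0·tanβl)/(Z_0 + jZ_L·tanβl) = 177 − j23.1 Ω
Γ_s = (Z_in − Z_s)/(Z_in + Z_s) = (127 − j23.1)/(227 − j23.1), |Γ_s| = 0.566
VSWR = (1 + |Γ_s|)/(1 − |Γ_s|)

VSWR ≈ 3.61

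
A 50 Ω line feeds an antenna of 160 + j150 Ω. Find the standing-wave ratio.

Γ = (Z_L − Z_0)/(Z_L + Z_0) = (110 + j150)/(210 + j150)
|Γ| = 186/258 = 0.721
VSWR = (1 + |Γ|)/(1 − |Γ|) = 1.72/0.279

VSWR ≈ 6.16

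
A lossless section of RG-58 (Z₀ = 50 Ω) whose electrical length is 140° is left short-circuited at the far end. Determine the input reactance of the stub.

X_in ≈ -42 Ω (capacitive)

tan(βl) = -0.839
For a short-circuited stub, Z_in = jZ_0·tan(βl)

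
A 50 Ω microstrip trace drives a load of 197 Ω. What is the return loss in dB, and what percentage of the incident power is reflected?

Γ = (197 − 50)/(197 + 50) = 0.595
RL = −20·log₁₀(0.595) = 4.51 dB
P_refl/P_inc = |Γ|² = 0.354

RL ≈ 4.51 dB; 35.4% of incident power reflected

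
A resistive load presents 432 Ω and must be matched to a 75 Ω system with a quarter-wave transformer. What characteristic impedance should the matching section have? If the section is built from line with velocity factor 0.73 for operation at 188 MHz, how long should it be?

Z_qwt ≈ 180 Ω; length ≈ 29.1 cm

Z_qwt = √(Z_0·R_L) = √(75 × 432) = √32400
λ = 0.73·c/f = 1.16 m, so l = λ/4 = 0.291 m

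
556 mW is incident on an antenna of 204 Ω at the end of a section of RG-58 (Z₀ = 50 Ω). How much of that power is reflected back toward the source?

P_reflected ≈ 204 mW

Γ = (204 − 50)/(204 + 50) = 0.606
|Γ|² = 0.368
P_refl = |Γ|²·P_inc = 204 mW, P_del = (1 − |Γ|²)·P_inc = 352 mW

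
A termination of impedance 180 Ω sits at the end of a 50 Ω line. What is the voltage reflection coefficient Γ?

Γ = 0.565

Γ = (Z_L − Z_0)/(Z_L + Z_0) = (180 − 50)/(180 + 50) = 130/230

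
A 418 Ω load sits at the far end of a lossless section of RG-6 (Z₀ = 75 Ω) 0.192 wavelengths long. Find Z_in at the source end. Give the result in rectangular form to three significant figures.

βl = 2π × 0.192 = 69.1°
tan(βl) = tan(69.1°) = 2.62
Z_in = Z_0·(Z_L + jZ_0·tanβl)/(Z_0 + jZ_L·tanβl)
     = 75·(418 + j197)/(75 + j1100)

Z_in ≈ 15.3 − j27.6 Ω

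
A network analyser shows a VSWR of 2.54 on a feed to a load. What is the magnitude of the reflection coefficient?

|Γ| = (S − 1)/(S + 1) = (2.54 − 1)/(2.54 + 1) = 1.54/3.54

|Γ| ≈ 0.435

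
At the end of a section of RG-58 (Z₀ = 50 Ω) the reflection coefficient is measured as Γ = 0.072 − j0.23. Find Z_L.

Z_L = Z_0·(1 + Γ)/(1 − Γ) = 50·(1.07 − j0.23)/(0.928 + j0.23)

Z_L ≈ 51.5 − j25.2 Ω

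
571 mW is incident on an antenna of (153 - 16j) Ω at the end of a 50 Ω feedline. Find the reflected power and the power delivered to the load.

|Γ| = |(103 − j16)/(203 − j16)| = 0.512
|Γ|² = 0.262
P_refl = |Γ|²·P_inc = 150 mW, P_del = (1 − |Γ|²)·P_inc = 421 mW

P_reflected ≈ 150 mW; P_delivered ≈ 421 mW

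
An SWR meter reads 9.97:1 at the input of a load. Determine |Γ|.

|Γ| ≈ 0.818

|Γ| = (S − 1)/(S + 1) = (9.97 − 1)/(9.97 + 1) = 8.97/11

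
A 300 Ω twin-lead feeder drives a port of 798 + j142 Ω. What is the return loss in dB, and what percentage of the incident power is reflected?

RL ≈ 6.6 dB; 21.9% of incident power reflected

Γ = (498 + j142)/(1098 + j142), |Γ| = 0.468
RL = −20·log₁₀(0.468) = 6.6 dB
P_refl/P_inc = |Γ|² = 0.219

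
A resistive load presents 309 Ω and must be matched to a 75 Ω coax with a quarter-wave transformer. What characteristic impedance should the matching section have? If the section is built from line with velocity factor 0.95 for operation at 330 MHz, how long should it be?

Z_qwt = √(Z_0·R_L) = √(75 × 309) = √23180
λ = 0.95·c/f = 0.864 m, so l = λ/4 = 0.216 m

Z_qwt ≈ 152 Ω; length ≈ 21.6 cm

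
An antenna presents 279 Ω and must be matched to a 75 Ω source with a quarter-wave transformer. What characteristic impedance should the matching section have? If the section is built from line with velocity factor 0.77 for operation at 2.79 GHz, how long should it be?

Z_qwt = √(Z_0·R_L) = √(75 × 279) = √20920
λ = 0.77·c/f = 0.0828 m, so l = λ/4 = 0.0207 m

Z_qwt ≈ 145 Ω; length ≈ 2.07 cm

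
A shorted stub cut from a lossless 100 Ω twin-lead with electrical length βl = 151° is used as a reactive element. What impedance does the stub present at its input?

Z_in ≈ −j55.4 Ω

tan(βl) = -0.554
For a shorted stub, Z_in = jZ_0·tan(βl)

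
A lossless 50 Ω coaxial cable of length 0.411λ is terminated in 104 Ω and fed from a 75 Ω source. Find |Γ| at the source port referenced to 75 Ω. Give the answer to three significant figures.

|Γ| ≈ 0.328

βl = 2π × 0.411 = 148°
tan(βl) = -0.626
Z_in = Z_0·(Z_L + jZ_0·tanβl)/(Z_0 + jZ_L·tanβl) = 53.7 + j38.6 Ω
Γ_s = (Z_in − Z_s)/(Z_in + Z_s) = (-21.3 + j38.6)/(129 + j38.6), |Γ_s| = 0.328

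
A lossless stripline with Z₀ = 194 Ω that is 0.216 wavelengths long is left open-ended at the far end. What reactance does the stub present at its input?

βl = 2π × 0.216 = 77.8°
tan(βl) = 4.61
For an open-ended stub, Z_in = −jZ_0·cot(βl) = −jZ_0/tan(βl)

X_in ≈ -42.1 Ω (capacitive)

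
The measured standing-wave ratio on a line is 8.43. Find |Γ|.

|Γ| ≈ 0.788

|Γ| = (S − 1)/(S + 1) = (8.43 − 1)/(8.43 + 1) = 7.43/9.43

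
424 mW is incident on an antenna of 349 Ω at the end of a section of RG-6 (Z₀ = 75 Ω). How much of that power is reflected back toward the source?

P_reflected ≈ 177 mW

Γ = (349 − 75)/(349 + 75) = 0.646
|Γ|² = 0.418
P_refl = |Γ|²·P_inc = 177 mW, P_del = (1 − |Γ|²)·P_inc = 247 mW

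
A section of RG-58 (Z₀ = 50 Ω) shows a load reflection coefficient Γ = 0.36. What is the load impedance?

Z_L = Z_0·(1 + Γ)/(1 − Γ) = 50·(1.36)/(0.64)

Z_L ≈ 106 Ω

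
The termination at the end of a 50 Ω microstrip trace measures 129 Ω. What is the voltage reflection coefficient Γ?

Γ = 0.441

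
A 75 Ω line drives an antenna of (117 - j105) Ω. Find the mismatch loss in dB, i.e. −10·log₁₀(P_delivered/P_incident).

Γ = (42 − j105)/(192 − j105), |Γ| = 0.517
|Γ|² = 0.267, so P_del/P_inc = 1 − |Γ|² = 0.733
ML = −10·log₁₀(1 − |Γ|²)

mismatch loss ≈ 1.35 dB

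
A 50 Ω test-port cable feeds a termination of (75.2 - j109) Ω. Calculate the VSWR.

VSWR ≈ 5.13

Γ = (Z_L − Z_0)/(Z_L + Z_0) = (25.2 − j109)/(125.2 − j109)
|Γ| = 112/166 = 0.674
VSWR = (1 + |Γ|)/(1 − |Γ|) = 1.67/0.326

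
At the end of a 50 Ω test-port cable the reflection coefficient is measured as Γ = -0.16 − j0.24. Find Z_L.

Z_L ≈ 32.7 − j17.1 Ω

Z_L = Z_0·(1 + Γ)/(1 − Γ) = 50·(0.84 − j0.24)/(1.16 + j0.24)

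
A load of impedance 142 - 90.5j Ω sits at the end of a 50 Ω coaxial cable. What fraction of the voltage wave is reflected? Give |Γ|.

Γ = (Z_L − Z_0)/(Z_L + Z_0) = (92 − j90.5)/(192 − j90.5)
|Γ| = 129/212

|Γ| ≈ 0.608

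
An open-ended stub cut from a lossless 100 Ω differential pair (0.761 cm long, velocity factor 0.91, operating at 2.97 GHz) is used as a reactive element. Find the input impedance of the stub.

Z_in ≈ −j175 Ω

λ = v/f = 0.91·c / 2.97 GHz = 0.0919 m
βl = 2π·l/λ = 2π × 0.0828 = 29.8°
tan(βl) = 0.573
For an open-ended stub, Z_in = −jZ_0·cot(βl) = −jZ_0/tan(βl)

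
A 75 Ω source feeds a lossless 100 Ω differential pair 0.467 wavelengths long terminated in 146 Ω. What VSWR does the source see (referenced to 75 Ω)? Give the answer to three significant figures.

VSWR ≈ 1.92

βl = 2π × 0.467 = 168°
tan(βl) = -0.21
Z_in = Z_0·(Z_L + jZ_0·tanβl)/(Z_0 + jZ_L·tanβl) = 139 + j21.8 Ω
Γ_s = (Z_in − Z_s)/(Z_in + Z_s) = (64.3 + j21.8)/(214 + j21.8), |Γ_s| = 0.315
VSWR = (1 + |Γ_s|)/(1 − |Γ_s|)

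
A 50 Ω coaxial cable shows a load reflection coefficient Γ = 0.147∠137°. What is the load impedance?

Z_L ≈ 39.6 + j8.11 Ω

Z_L = Z_0·(1 + Γ)/(1 − Γ) = 50·(0.892 + j0.1)/(1.11 − j0.1)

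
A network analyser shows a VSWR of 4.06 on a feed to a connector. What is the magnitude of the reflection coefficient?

|Γ| ≈ 0.605

|Γ| = (S − 1)/(S + 1) = (4.06 − 1)/(4.06 + 1) = 3.06/5.06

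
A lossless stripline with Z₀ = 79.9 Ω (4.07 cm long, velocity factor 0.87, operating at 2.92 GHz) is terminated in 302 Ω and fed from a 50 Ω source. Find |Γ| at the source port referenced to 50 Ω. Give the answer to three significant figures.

λ = v/f = 0.87·c / 2.92 GHz = 0.0894 m
βl = 2π·l/λ = 2π × 0.455 = 164°
tan(βl) = -0.288
Z_in = Z_0·(Z_L + jZ_0·tanβl)/(Z_0 + jZ_L·tanβl) = 150 + j140 Ω
Γ_s = (Z_in − Z_s)/(Z_in + Z_s) = (99.6 + j140)/(200 + j140), |Γ_s| = 0.705

|Γ| ≈ 0.705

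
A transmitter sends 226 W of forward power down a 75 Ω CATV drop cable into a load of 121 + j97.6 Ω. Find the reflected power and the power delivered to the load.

|Γ| = |(46 + j97.6)/(196 + j97.6)| = 0.493
|Γ|² = 0.243
P_refl = |Γ|²·P_inc = 54.9 W, P_del = (1 − |Γ|²)·P_inc = 171 W

P_reflected ≈ 54.9 W; P_delivered ≈ 171 W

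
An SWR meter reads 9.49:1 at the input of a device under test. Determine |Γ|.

|Γ| ≈ 0.809

|Γ| = (S − 1)/(S + 1) = (9.49 − 1)/(9.49 + 1) = 8.49/10.5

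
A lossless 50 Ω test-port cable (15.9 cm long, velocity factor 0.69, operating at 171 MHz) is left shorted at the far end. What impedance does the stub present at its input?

Z_in ≈ +j54.2 Ω

λ = v/f = 0.69·c / 171 MHz = 1.21 m
βl = 2π·l/λ = 2π × 0.131 = 47.3°
tan(βl) = 1.08
For a shorted stub, Z_in = jZ_0·tan(βl)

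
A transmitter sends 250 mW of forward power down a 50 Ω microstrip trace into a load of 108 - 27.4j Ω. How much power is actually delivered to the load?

P_delivered ≈ 210 mW

|Γ| = |(58 − j27.4)/(158 − j27.4)| = 0.4
|Γ|² = 0.16
P_refl = |Γ|²·P_inc = 40 mW, P_del = (1 − |Γ|²)·P_inc = 210 mW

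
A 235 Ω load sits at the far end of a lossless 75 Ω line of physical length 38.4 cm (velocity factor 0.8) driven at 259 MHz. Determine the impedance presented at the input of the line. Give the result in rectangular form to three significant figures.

Z_in ≈ 70.9 + j87.8 Ω

λ = v/f = 0.8·c / 259 MHz = 0.927 m
βl = 2π·l/λ = 2π × 0.414 = 149°
tan(βl) = tan(149°) = -0.596
Z_in = Z_0·(Z_L + jZ_0·tanβl)/(Z_0 + jZ_L·tanβl)
     = 75·(235 − j44.7)/(75 − j140)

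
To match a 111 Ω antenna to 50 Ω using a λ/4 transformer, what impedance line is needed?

Z_qwt ≈ 74.5 Ω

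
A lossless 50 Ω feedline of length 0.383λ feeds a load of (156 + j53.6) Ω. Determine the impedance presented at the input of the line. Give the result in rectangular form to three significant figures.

βl = 2π × 0.383 = 138°
tan(βl) = tan(138°) = -0.904
Z_in = Z_0·(Z_L + jZ_0·tanβl)/(Z_0 + jZ_L·tanβl)
     = 50·(156 + j8.39)/(98.5 − j141)

Z_in ≈ 24 + j38.6 Ω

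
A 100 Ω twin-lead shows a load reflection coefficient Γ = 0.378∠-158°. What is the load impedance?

Z_L = Z_0·(1 + Γ)/(1 − Γ) = 100·(0.65 − j0.142)/(1.35 + j0.142)

Z_L ≈ 46.5 − j15.4 Ω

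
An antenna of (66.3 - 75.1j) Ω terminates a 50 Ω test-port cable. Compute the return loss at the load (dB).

Γ = (16.3 − j75.1)/(116.3 − j75.1), |Γ| = 0.555
RL = −20·log₁₀|Γ| = −20·log₁₀(0.555)

RL ≈ 5.11 dB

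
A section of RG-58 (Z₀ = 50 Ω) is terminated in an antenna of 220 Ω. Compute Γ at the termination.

Γ = 0.63

Γ = (Z_L − Z_0)/(Z_L + Z_0) = (220 − 50)/(220 + 50) = 170/270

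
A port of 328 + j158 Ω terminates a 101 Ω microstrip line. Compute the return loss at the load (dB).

RL ≈ 4.37 dB

Γ = (227 + j158)/(429 + j158), |Γ| = 0.605
RL = −20·log₁₀|Γ| = −20·log₁₀(0.605)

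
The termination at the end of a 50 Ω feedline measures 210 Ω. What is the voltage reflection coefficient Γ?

Γ = 0.615

Γ = (Z_L − Z_0)/(Z_L + Z_0) = (210 − 50)/(210 + 50) = 160/260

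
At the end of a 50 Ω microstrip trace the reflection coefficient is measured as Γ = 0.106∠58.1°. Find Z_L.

Z_L ≈ 55 + j10 Ω

Z_L = Z_0·(1 + Γ)/(1 − Γ) = 50·(1.06 + j0.09)/(0.944 − j0.09)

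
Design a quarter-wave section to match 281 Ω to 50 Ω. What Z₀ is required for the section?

Z_qwt ≈ 119 Ω

Z_qwt = √(Z_0·R_L) = √(50 × 281) = √14050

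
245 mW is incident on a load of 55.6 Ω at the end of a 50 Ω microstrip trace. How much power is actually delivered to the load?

Γ = (55.6 − 50)/(55.6 + 50) = 0.053
|Γ|² = 0.00281
P_refl = |Γ|²·P_inc = 0.689 mW, P_del = (1 − |Γ|²)·P_inc = 244 mW

P_delivered ≈ 244 mW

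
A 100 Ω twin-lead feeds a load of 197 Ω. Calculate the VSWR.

VSWR ≈ 1.97

Γ = (197 − 100)/(197 + 100) = 0.327
VSWR = (1 + 0.327)/(1 − 0.327)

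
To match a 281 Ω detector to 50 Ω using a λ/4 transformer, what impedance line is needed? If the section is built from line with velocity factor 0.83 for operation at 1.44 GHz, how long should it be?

Z_qwt ≈ 119 Ω; length ≈ 4.32 cm

Z_qwt = √(Z_0·R_L) = √(50 × 281) = √14050
λ = 0.83·c/f = 0.173 m, so l = λ/4 = 0.0432 m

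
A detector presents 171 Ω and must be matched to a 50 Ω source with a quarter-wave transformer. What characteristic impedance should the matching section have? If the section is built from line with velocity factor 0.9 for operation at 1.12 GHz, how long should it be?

Z_qwt ≈ 92.5 Ω; length ≈ 6.03 cm

Z_qwt = √(Z_0·R_L) = √(50 × 171) = √8550
λ = 0.9·c/f = 0.241 m, so l = λ/4 = 0.0603 m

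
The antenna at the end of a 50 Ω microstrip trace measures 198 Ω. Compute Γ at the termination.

Γ = (Z_L − Z_0)/(Z_L + Z_0) = (198 − 50)/(198 + 50) = 148/248

Γ = 0.597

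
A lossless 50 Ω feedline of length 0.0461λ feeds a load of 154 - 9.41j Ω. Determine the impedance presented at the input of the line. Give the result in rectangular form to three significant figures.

βl = 2π × 0.0461 = 16.6°
tan(βl) = tan(16.6°) = 0.298
Z_in = Z_0·(Z_L + jZ_0·tanβl)/(Z_0 + jZ_L·tanβl)
     = 50·(154 + j5.49)/(52.8 + j45.9)

Z_in ≈ 85.6 − j69.2 Ω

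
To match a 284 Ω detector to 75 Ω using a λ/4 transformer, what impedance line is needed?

Z_qwt = √(Z_0·R_L) = √(75 × 284) = √21300

Z_qwt ≈ 146 Ω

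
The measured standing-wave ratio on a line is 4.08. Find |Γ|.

|Γ| = (S − 1)/(S + 1) = (4.08 − 1)/(4.08 + 1) = 3.08/5.08

|Γ| ≈ 0.606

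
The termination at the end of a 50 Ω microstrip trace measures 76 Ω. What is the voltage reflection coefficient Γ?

Γ = 0.206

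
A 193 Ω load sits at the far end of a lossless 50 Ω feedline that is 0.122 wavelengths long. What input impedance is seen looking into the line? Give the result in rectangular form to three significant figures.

βl = 2π × 0.122 = 43.9°
tan(βl) = tan(43.9°) = 0.963
Z_in = Z_0·(Z_L + jZ_0·tanβl)/(Z_0 + jZ_L·tanβl)
     = 50·(193 + j48.1)/(50 + j186)

Z_in ≈ 25.1 − j45.2 Ω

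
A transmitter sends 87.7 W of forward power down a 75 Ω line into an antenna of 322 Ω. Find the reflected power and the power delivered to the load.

P_reflected ≈ 33.9 W; P_delivered ≈ 53.8 W

Γ = (322 − 75)/(322 + 75) = 0.622
|Γ|² = 0.387
P_refl = |Γ|²·P_inc = 33.9 W, P_del = (1 − |Γ|²)·P_inc = 53.8 W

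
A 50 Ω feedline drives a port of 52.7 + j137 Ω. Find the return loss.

RL ≈ 1.93 dB

Γ = (2.7 + j137)/(102.7 + j137), |Γ| = 0.8
RL = −20·log₁₀|Γ| = −20·log₁₀(0.8)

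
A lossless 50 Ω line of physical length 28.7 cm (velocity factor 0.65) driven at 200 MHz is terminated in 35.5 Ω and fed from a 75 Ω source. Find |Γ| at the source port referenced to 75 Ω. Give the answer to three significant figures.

|Γ| ≈ 0.109

λ = v/f = 0.65·c / 200 MHz = 0.975 m
βl = 2π·l/λ = 2π × 0.294 = 106°
tan(βl) = -3.49
Z_in = Z_0·(Z_L + jZ_0·tanβl)/(Z_0 + jZ_L·tanβl) = 65.5 − j12.1 Ω
Γ_s = (Z_in − Z_s)/(Z_in + Z_s) = (-9.46 − j12.1)/(141 − j12.1), |Γ_s| = 0.109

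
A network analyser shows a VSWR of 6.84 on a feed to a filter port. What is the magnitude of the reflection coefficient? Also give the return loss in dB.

|Γ| ≈ 0.745; return loss ≈ 2.56 dB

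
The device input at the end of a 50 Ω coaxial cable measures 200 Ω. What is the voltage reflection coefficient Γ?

Γ = (Z_L − Z_0)/(Z_L + Z_0) = (200 − 50)/(200 + 50) = 150/250

Γ = 0.6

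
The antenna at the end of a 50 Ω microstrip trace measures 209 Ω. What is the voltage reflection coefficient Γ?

Γ = 0.614

Γ = (Z_L − Z_0)/(Z_L + Z_0) = (209 − 50)/(209 + 50) = 159/259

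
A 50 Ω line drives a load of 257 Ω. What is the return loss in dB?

RL ≈ 3.42 dB

Γ = (257 − 50)/(257 + 50) = 0.674
RL = −20·log₁₀|Γ| = −20·log₁₀(0.674)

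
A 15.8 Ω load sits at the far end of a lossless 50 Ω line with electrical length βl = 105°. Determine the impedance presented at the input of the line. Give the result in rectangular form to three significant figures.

Z_in ≈ 98.7 − j70.3 Ω

tan(βl) = tan(105°) = -3.73
Z_in = Z_0·(Z_L + jZ_0·tanβl)/(Z_0 + jZ_L·tanβl)
     = 50·(15.8 − j187)/(50 − j59)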